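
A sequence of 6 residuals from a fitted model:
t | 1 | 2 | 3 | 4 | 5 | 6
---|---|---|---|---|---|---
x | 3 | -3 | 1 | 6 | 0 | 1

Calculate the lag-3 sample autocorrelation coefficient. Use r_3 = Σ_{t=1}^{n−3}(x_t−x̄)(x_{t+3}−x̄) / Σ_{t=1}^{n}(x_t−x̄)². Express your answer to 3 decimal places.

0.301

Mean x̄ = (3 − 3 + 1 + 6 + 0 + 1)/6 = 1.3333
Numerator Σ_{t=1}^{3}(x_t−x̄)(x_{t+3}−x̄) = 13.6667
Denominator Σ(x_t−x̄)² = 45.3333
r_3 = 13.6667 / 45.3333 = 0.301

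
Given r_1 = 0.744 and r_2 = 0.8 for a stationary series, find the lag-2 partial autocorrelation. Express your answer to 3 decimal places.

0.552

φ_{22} = (r_2 − r_1²) / (1 − r_1²)
r_1² = (0.744)² = 0.553536
Numerator = 0.8 − 0.5535 = 0.2465; denominator = 1 − 0.5535 = 0.4465
φ_{22} = 0.2465 / 0.4465 = 0.552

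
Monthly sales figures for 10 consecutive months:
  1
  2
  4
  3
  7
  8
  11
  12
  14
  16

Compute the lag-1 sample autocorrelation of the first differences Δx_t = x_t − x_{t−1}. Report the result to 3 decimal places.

-0.674

First differences Δx: 1, 2, -1, 4, 1, 3, 1, 2, 2
Mean of differences = 1.6667
Numerator Σ(Δx_t−Δx̄)(Δx_{t+1}−Δx̄) = -10.7778
Denominator Σ(Δx_t−Δx̄)² = 16.0000
r_1(Δx) = -10.7778 / 16.0000 = -0.674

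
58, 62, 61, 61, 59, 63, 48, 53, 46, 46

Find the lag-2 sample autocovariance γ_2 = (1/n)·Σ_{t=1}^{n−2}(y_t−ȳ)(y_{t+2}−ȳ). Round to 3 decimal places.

Mean ȳ = (58 + 62 + 61 + 61 + 59 + 63 + 48 + 53 + 46 + 46)/10 = 55.7000
Σ_{t=1}^{8}(y_t−ȳ)(y_{t+2}−ȳ) = 157.5200
γ_2 = 157.5200 / 10 = 15.752

15.752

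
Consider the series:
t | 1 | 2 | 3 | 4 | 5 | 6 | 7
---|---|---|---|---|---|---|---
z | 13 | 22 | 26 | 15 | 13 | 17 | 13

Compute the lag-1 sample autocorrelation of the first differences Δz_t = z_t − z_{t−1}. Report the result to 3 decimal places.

-0.039

First differences Δz: 9, 4, -11, -2, 4, -4
Mean of differences = 0.0000
Numerator Σ(Δz_t−Δz̄)(Δz_{t+1}−Δz̄) = -10.0000
Denominator Σ(Δz_t−Δz̄)² = 254.0000
r_1(Δz) = -10.0000 / 254.0000 = -0.039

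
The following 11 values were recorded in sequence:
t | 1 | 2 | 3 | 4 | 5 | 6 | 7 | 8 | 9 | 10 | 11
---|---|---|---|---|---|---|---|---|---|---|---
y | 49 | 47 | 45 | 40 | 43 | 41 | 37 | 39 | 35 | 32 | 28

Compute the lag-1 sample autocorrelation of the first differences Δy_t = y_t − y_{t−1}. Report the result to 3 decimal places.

-0.428

First differences Δy: -2, -2, -5, 3, -2, -4, 2, -4, -3, -4
Mean of differences = -2.1000
Numerator Σ(Δy_t−Δȳ)(Δy_{t+1}−Δȳ) = -26.9100
Denominator Σ(Δy_t−Δȳ)² = 62.9000
r_1(Δy) = -26.9100 / 62.9000 = -0.428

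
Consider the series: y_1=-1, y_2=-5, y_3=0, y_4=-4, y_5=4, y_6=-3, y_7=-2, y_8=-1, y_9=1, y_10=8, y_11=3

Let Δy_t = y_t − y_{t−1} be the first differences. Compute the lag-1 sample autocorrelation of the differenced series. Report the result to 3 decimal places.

First differences Δy: -4, 5, -4, 8, -7, 1, 1, 2, 7, -5
Mean of differences = 0.4000
Numerator Σ(Δy_t−Δȳ)(Δy_{t+1}−Δȳ) = -158.3600
Denominator Σ(Δy_t−Δȳ)² = 248.4000
r_1(Δy) = -158.3600 / 248.4000 = -0.638

-0.638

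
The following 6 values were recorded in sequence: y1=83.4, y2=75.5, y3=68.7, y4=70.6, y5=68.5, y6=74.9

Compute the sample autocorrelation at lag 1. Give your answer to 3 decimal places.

0.204

Mean ȳ = (83.4 + 75.5 + 68.7 + 70.6 + 68.5 + 74.9)/6 = 73.6000
Deviations from mean: 9.8000, 1.9000, -4.9000, -3.0000, -5.1000, 1.3000
Σ(y_t−ȳ)(y_{t+1}−ȳ) = (18.6200) + (-9.3100) + (14.7000) + (15.3000) + (-6.6300) = 32.6800
Denominator Σ(y_t−ȳ)² = 160.3600
r_1 = 32.6800 / 160.3600 = 0.204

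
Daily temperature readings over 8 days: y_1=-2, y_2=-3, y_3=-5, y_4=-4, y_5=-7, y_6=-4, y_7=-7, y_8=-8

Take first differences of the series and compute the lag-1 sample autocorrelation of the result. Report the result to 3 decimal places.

First differences Δy: -1, -2, 1, -3, 3, -3, -1
Mean of differences = -0.8571
Numerator Σ(Δy_t−Δȳ)(Δy_{t+1}−Δȳ) = -22.1633
Denominator Σ(Δy_t−Δȳ)² = 28.8571
r_1(Δy) = -22.1633 / 28.8571 = -0.768

-0.768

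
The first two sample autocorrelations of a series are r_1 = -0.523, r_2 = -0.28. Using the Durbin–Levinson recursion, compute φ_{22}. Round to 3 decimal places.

φ_{22} = (r_2 − r_1²) / (1 − r_1²)
r_1² = (-0.523)² = 0.273529
Numerator = -0.28 − 0.2735 = -0.5535; denominator = 1 − 0.2735 = 0.7265
φ_{22} = -0.5535 / 0.7265 = -0.762

-0.762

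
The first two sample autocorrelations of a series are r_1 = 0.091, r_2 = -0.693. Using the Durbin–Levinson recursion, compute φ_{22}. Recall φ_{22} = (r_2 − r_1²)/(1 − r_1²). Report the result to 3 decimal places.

φ_{22} = (r_2 − r_1²) / (1 − r_1²)
r_1² = (0.091)² = 0.008281
Numerator = -0.693 − 0.0083 = -0.7013; denominator = 1 − 0.0083 = 0.9917
φ_{22} = -0.7013 / 0.9917 = -0.707

-0.707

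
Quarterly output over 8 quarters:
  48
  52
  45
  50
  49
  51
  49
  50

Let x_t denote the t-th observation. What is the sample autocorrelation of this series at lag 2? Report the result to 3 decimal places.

0.353

Mean x̄ = (48 + 52 + 45 + 50 + 49 + 51 + 49 + 50)/8 = 49.2500
Σ(x_t−x̄)(x_{t+2}−x̄) = (5.3125) + (2.0625) + (1.0625) + (1.3125) + (0.0625) + (1.3125) = 11.1250
Denominator Σ(x_t−x̄)² = 31.5000
r_2 = 11.1250 / 31.5000 = 0.353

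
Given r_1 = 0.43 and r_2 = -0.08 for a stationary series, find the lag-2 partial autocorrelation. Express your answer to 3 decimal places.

-0.325

φ_{22} = (r_2 − r_1²) / (1 − r_1²)
r_1² = (0.43)² = 0.1849
Numerator = -0.08 − 0.1849 = -0.2649; denominator = 1 − 0.1849 = 0.8151
φ_{22} = -0.2649 / 0.8151 = -0.325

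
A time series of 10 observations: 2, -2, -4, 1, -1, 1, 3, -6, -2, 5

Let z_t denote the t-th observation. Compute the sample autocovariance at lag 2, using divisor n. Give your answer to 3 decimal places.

-5.198

Mean z̄ = (2 − 2 − 4 + 1 − 1 + 1 + 3 − 6 − 2 + 5)/10 = -0.3000
Σ_{t=1}^{8}(z_t−z̄)(z_{t+2}−z̄) = -51.9800
γ_2 = -51.9800 / 10 = -5.198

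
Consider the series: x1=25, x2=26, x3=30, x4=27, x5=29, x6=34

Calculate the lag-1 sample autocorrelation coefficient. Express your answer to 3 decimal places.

Mean x̄ = (25 + 26 + 30 + 27 + 29 + 34)/6 = 28.5000
Numerator Σ_{t=1}^{5}(x_t−x̄)(x_{t+1}−x̄) = 4.7500
Denominator Σ(x_t−x̄)² = 53.5000
r_1 = 4.7500 / 53.5000 = 0.089

0.089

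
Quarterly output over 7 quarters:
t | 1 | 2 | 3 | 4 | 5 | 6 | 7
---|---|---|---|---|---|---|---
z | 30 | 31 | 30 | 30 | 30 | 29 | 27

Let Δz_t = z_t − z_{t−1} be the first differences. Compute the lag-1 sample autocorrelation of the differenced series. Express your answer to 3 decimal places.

-0.045

First differences Δz: 1, -1, 0, 0, -1, -2
Mean of differences = -0.5000
Numerator Σ(Δz_t−Δz̄)(Δz_{t+1}−Δz̄) = -0.2500
Denominator Σ(Δz_t−Δz̄)² = 5.5000
r_1(Δz) = -0.2500 / 5.5000 = -0.045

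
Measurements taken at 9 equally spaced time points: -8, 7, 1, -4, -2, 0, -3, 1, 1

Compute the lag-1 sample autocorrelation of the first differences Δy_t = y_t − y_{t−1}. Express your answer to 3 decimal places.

First differences Δy: 15, -6, -5, 2, 2, -3, 4, 0
Mean of differences = 1.1250
Numerator Σ(Δy_t−Δȳ)(Δy_{t+1}−Δȳ) = -78.5156
Denominator Σ(Δy_t−Δȳ)² = 308.8750
r_1(Δy) = -78.5156 / 308.8750 = -0.254

-0.254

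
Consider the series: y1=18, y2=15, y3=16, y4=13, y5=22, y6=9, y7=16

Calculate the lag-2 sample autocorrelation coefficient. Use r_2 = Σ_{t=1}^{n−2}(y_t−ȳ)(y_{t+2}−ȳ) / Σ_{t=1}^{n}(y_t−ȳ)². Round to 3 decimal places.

Mean ȳ = (18 + 15 + 16 + 13 + 22 + 9 + 16)/7 = 15.5714
Σ(y_t−ȳ)(y_{t+2}−ȳ) = (1.0408) + (1.4694) + (2.7551) + (16.8980) + (2.7551) = 24.9184
Denominator Σ(y_t−ȳ)² = 97.7143
r_2 = 24.9184 / 97.7143 = 0.255

0.255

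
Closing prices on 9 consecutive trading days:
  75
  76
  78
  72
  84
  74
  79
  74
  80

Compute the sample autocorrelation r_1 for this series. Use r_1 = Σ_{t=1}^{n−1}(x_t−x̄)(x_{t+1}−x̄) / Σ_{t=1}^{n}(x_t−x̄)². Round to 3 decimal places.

Mean x̄ = (75 + 76 + 78 + 72 + 84 + 74 + 79 + 74 + 80)/9 = 76.8889
Numerator Σ_{t=1}^{8}(x_t−x̄)(x_{t+1}−x̄) = -81.2346
Denominator Σ(x_t−x̄)² = 110.8889
r_1 = -81.2346 / 110.8889 = -0.733

-0.733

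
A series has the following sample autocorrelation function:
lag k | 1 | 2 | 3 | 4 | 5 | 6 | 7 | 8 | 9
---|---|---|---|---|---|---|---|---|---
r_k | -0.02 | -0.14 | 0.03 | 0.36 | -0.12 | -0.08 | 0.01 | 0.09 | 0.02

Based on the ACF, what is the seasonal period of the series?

The largest autocorrelation is r_4 = 0.36; the remaining lags stay at or below 0.09.
The dominant spike at lag 4 indicates a seasonal period of 4.

4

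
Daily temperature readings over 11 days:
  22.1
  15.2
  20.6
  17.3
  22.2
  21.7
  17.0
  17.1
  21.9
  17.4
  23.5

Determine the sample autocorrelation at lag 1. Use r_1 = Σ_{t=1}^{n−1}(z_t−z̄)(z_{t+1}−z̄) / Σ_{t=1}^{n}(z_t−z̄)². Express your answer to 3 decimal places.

Mean z̄ = (22.1 + 15.2 + 20.6 + 17.3 + 22.2 + 21.7 + 17.0 + 17.1 + 21.9 + 17.4 + 23.5)/11 = 19.6364
Numerator Σ_{t=1}^{10}(z_t−z̄)(z_{t+1}−z̄) = -36.3531
Denominator Σ(z_t−z̄)² = 81.4055
r_1 = -36.3531 / 81.4055 = -0.447

-0.447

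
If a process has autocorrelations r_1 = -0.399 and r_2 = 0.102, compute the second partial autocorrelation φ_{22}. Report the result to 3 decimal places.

φ_{22} = (r_2 − r_1²) / (1 − r_1²)
r_1² = (-0.399)² = 0.159201
Numerator = 0.102 − 0.1592 = -0.0572; denominator = 1 − 0.1592 = 0.8408
φ_{22} = -0.0572 / 0.8408 = -0.068

-0.068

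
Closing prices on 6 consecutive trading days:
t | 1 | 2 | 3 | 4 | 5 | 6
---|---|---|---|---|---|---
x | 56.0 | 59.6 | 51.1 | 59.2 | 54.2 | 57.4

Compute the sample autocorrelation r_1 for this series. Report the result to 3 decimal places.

Mean x̄ = (56.0 + 59.6 + 51.1 + 59.2 + 54.2 + 57.4)/6 = 56.2500
Deviations from mean: -0.2500, 3.3500, -5.1500, 2.9500, -2.0500, 1.1500
Σ(x_t−x̄)(x_{t+1}−x̄) = (-0.8375) + (-17.2525) + (-15.1925) + (-6.0475) + (-2.3575) = -41.6875
Denominator Σ(x_t−x̄)² = 52.0350
r_1 = -41.6875 / 52.0350 = -0.801

-0.801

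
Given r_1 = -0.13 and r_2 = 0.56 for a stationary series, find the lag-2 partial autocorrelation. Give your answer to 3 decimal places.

φ_{22} = (r_2 − r_1²) / (1 − r_1²)
r_1² = (-0.13)² = 0.0169
Numerator = 0.56 − 0.0169 = 0.5431; denominator = 1 − 0.0169 = 0.9831
φ_{22} = 0.5431 / 0.9831 = 0.552

0.552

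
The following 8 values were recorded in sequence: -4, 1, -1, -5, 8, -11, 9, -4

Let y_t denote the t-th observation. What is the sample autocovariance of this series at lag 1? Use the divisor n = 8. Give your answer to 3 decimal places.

-32.861

Mean ȳ = (-4 + 1 − 1 − 5 + 8 − 11 + 9 − 4)/8 = -0.8750
Σ_{t=1}^{7}(y_t−ȳ)(y_{t+1}−ȳ) = -262.8906
γ_1 = -262.8906 / 8 = -32.861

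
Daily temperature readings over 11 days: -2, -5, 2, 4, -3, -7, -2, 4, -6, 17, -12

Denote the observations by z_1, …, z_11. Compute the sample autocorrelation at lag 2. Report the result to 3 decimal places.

Mean z̄ = (-2 − 5 + 2 + 4 − 3 − 7 − 2 + 4 − 6 + 17 − 12)/11 = -0.9091
Numerator Σ_{t=1}^{9}(z_t−z̄)(z_{t+2}−z̄) = 63.0744
Denominator Σ(z_t−z̄)² = 586.9091
r_2 = 63.0744 / 586.9091 = 0.107

0.107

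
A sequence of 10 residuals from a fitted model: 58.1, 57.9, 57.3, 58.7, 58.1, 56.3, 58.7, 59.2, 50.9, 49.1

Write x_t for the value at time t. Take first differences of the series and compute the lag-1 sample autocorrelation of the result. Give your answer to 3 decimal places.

First differences Δx: -0.2, -0.6, 1.4, -0.6, -1.8, 2.4, 0.5, -8.3, -1.8
Mean of differences = -1.0000
Numerator Σ(Δx_t−Δx̄)(Δx_{t+1}−Δx̄) = -0.8100
Denominator Σ(Δx_t−Δx̄)² = 75.1000
r_1(Δx) = -0.8100 / 75.1000 = -0.011

-0.011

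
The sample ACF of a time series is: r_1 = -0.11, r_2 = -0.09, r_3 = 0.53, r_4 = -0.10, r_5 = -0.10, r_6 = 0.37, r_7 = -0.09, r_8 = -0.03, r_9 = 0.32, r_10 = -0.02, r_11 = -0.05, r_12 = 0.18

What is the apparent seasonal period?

3

The largest autocorrelation is r_3 = 0.53, with weaker echoes at lags 6 (0.37), 9 (0.32) and 12 (0.18); the remaining lags stay at or below -0.02.
The dominant spike at lag 3 indicates a seasonal period of 3.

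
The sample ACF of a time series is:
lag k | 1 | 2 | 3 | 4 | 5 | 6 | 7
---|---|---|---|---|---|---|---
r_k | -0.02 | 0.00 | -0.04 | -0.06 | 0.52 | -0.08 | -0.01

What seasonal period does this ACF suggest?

5

The largest autocorrelation is r_5 = 0.52; the remaining lags stay at or below 0.00.
The dominant spike at lag 5 indicates a seasonal period of 5.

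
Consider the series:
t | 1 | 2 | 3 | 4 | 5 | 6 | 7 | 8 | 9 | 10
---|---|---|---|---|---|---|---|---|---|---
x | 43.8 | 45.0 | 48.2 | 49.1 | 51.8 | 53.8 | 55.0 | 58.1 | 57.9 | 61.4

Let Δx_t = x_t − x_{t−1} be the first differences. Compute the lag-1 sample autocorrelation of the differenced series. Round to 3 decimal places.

First differences Δx: 1.2, 3.2, 0.9, 2.7, 2.0, 1.2, 3.1, -0.2, 3.5
Mean of differences = 1.9556
Numerator Σ(Δx_t−Δx̄)(Δx_{t+1}−Δx̄) = -9.7009
Denominator Σ(Δx_t−Δx̄)² = 12.7022
r_1(Δx) = -9.7009 / 12.7022 = -0.764

-0.764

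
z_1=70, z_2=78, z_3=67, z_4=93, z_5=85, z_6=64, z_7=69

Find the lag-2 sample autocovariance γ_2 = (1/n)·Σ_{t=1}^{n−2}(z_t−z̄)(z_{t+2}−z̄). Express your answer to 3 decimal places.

Mean z̄ = (70 + 78 + 67 + 93 + 85 + 64 + 69)/7 = 75.1429
Σ_{t=1}^{5}(z_t−z̄)(z_{t+2}−z̄) = -246.8980
γ_2 = -246.8980 / 7 = -35.271

-35.271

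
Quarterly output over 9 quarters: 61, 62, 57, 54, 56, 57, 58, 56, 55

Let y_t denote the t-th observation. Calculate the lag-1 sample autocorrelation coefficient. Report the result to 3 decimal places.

Mean ȳ = (61 + 62 + 57 + 54 + 56 + 57 + 58 + 56 + 55)/9 = 57.3333
Numerator Σ_{t=1}^{8}(y_t−ȳ)(y_{t+1}−ȳ) = 23.5556
Denominator Σ(y_t−ȳ)² = 56.0000
r_1 = 23.5556 / 56.0000 = 0.421

0.421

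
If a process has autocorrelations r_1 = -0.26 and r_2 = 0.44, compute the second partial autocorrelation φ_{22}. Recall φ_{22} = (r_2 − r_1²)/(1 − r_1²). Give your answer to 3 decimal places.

φ_{22} = (r_2 − r_1²) / (1 − r_1²)
r_1² = (-0.26)² = 0.0676
Numerator = 0.44 − 0.0676 = 0.3724; denominator = 1 − 0.0676 = 0.9324
φ_{22} = 0.3724 / 0.9324 = 0.399

0.399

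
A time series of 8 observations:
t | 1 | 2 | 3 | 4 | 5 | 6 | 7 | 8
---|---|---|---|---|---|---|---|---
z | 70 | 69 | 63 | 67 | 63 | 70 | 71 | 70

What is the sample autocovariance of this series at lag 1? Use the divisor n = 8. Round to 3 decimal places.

1.045

Mean z̄ = (70 + 69 + 63 + 67 + 63 + 70 + 71 + 70)/8 = 67.8750
Deviations: 2.1250, 1.1250, -4.8750, -0.8750, -4.8750, 2.1250, 3.1250, 2.1250
Σ_{t=1}^{7}(z_t−z̄)(z_{t+1}−z̄) = 8.3594
γ_1 = 8.3594 / 8 = 1.045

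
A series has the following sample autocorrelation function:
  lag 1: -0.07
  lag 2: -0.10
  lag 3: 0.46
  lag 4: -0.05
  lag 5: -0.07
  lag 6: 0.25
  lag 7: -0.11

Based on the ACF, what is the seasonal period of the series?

3

The largest autocorrelation is r_3 = 0.46, with a weaker echo at lag 6 (0.25); the remaining lags stay at or below -0.05.
The dominant spike at lag 3 indicates a seasonal period of 3.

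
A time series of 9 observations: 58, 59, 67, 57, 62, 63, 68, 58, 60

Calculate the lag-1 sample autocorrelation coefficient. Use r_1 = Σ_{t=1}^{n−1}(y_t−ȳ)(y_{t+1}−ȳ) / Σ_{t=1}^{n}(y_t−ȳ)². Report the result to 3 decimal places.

Mean ȳ = (58 + 59 + 67 + 57 + 62 + 63 + 68 + 58 + 60)/9 = 61.3333
Numerator Σ_{t=1}^{8}(y_t−ȳ)(y_{t+1}−ȳ) = -38.4444
Denominator Σ(y_t−ȳ)² = 128.0000
r_1 = -38.4444 / 128.0000 = -0.300

-0.300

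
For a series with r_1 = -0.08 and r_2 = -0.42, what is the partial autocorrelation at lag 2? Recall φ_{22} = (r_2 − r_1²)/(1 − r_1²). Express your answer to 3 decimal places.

-0.429

φ_{22} = (r_2 − r_1²) / (1 − r_1²)
r_1² = (-0.08)² = 0.0064
Numerator = -0.42 − 0.0064 = -0.4264; denominator = 1 − 0.0064 = 0.9936
φ_{22} = -0.4264 / 0.9936 = -0.429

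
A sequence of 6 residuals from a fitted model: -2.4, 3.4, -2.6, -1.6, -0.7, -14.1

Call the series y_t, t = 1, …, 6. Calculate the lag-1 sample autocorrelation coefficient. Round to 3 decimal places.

-0.089

Mean ȳ = (-2.4 + 3.4 − 2.6 − 1.6 − 0.7 − 14.1)/6 = -3.0000
Σ(y_t−ȳ)(y_{t+1}−ȳ) = (3.8400) + (2.5600) + (0.5600) + (3.2200) + (-25.5300) = -15.3500
Denominator Σ(y_t−ȳ)² = 171.9400
r_1 = -15.3500 / 171.9400 = -0.089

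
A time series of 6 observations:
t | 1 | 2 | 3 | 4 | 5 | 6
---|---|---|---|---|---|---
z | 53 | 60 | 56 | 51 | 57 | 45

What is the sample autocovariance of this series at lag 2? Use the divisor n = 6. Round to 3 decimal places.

Mean z̄ = (53 + 60 + 56 + 51 + 57 + 45)/6 = 53.6667
Σ_{t=1}^{4}(z_t−z̄)(z_{t+2}−z̄) = 12.4444
γ_2 = 12.4444 / 6 = 2.074

2.074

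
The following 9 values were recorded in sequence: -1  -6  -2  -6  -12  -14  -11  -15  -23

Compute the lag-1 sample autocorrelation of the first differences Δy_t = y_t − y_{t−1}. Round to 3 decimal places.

-0.146

First differences Δy: -5, 4, -4, -6, -2, 3, -4, -8
Mean of differences = -2.7500
Numerator Σ(Δy_t−Δȳ)(Δy_{t+1}−Δȳ) = -18.3125
Denominator Σ(Δy_t−Δȳ)² = 125.5000
r_1(Δy) = -18.3125 / 125.5000 = -0.146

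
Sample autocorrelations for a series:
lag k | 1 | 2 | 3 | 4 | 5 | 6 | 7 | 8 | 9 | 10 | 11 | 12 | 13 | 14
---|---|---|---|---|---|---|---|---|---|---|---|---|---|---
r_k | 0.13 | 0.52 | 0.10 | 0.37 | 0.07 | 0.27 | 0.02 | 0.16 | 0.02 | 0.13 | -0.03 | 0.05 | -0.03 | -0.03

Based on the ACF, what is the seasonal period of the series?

The largest autocorrelation is r_2 = 0.52, with weaker echoes at lags 4 (0.37), 6 (0.27) and 8 (0.16); the remaining lags stay at or below 0.13.
The dominant spike at lag 2 indicates a seasonal period of 2.

2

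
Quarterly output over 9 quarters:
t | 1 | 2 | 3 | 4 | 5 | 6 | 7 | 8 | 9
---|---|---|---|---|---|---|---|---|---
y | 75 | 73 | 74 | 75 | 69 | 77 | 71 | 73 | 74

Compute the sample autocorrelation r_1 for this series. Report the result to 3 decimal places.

-0.693

Mean ȳ = (75 + 73 + 74 + 75 + 69 + 77 + 71 + 73 + 74)/9 = 73.4444
Numerator Σ_{t=1}^{8}(y_t−ȳ)(y_{t+1}−ȳ) = -30.6420
Denominator Σ(y_t−ȳ)² = 44.2222
r_1 = -30.6420 / 44.2222 = -0.693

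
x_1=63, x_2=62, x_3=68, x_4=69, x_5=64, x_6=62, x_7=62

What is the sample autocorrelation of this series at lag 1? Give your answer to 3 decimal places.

0.309

Mean x̄ = (63 + 62 + 68 + 69 + 64 + 62 + 62)/7 = 64.2857
Σ(x_t−x̄)(x_{t+1}−x̄) = (2.9388) + (-8.4898) + (17.5102) + (-1.3469) + (0.6531) + (5.2245) = 16.4898
Denominator Σ(x_t−x̄)² = 53.4286
r_1 = 16.4898 / 53.4286 = 0.309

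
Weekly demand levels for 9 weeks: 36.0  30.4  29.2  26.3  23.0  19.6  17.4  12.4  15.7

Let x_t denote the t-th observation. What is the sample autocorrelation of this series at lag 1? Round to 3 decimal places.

Mean x̄ = (36.0 + 30.4 + 29.2 + 26.3 + 23.0 + 19.6 + 17.4 + 12.4 + 15.7)/9 = 23.3333
Numerator Σ_{t=1}^{8}(x_t−x̄)(x_{t+1}−x̄) = 319.1089
Denominator Σ(x_t−x̄)² = 480.6600
r_1 = 319.1089 / 480.6600 = 0.664

0.664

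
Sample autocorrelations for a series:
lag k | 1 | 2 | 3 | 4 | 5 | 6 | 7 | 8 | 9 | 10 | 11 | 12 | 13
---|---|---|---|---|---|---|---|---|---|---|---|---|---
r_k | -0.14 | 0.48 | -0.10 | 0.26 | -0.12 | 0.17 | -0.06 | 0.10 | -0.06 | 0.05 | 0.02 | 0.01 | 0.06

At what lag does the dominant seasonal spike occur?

The largest autocorrelation is r_2 = 0.48, with weaker echoes at lags 4 (0.26) and 6 (0.17); the remaining lags stay at or below 0.10.
The dominant spike at lag 2 indicates a seasonal period of 2.

2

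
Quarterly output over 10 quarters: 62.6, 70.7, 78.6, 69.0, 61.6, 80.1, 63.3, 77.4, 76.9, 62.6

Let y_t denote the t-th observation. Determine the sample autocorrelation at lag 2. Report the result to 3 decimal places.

-0.237

Mean ȳ = (62.6 + 70.7 + 78.6 + 69.0 + 61.6 + 80.1 + 63.3 + 77.4 + 76.9 + 62.6)/10 = 70.2800
Numerator Σ_{t=1}^{8}(y_t−ȳ)(y_{t+2}−ȳ) = -119.6068
Denominator Σ(y_t−ȳ)² = 504.0160
r_2 = -119.6068 / 504.0160 = -0.237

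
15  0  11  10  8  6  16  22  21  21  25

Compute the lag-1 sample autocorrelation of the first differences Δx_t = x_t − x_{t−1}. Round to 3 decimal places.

-0.317

First differences Δx: -15, 11, -1, -2, -2, 10, 6, -1, 0, 4
Mean of differences = 1.0000
Numerator Σ(Δx_t−Δx̄)(Δx_{t+1}−Δx̄) = -158.0000
Denominator Σ(Δx_t−Δx̄)² = 498.0000
r_1(Δx) = -158.0000 / 498.0000 = -0.317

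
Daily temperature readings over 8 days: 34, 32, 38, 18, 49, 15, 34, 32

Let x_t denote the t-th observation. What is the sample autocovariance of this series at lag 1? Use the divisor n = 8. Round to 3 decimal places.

-81.031

Mean x̄ = (34 + 32 + 38 + 18 + 49 + 15 + 34 + 32)/8 = 31.5000
Σ_{t=1}^{7}(x_t−x̄)(x_{t+1}−x̄) = -648.2500
γ_1 = -648.2500 / 8 = -81.031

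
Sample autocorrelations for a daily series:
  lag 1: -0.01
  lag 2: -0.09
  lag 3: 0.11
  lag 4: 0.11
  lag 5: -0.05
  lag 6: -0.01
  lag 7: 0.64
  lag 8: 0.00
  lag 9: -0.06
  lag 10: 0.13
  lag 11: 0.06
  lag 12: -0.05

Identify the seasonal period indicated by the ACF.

7

The largest autocorrelation is r_7 = 0.64; the remaining lags stay at or below 0.13.
The dominant spike at lag 7 indicates a seasonal period of 7.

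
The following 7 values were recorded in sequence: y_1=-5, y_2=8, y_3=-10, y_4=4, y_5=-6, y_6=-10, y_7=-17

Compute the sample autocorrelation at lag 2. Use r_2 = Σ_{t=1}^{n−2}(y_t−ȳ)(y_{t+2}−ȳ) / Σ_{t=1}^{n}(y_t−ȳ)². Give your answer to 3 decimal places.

0.201

Mean ȳ = (-5 + 8 − 10 + 4 − 6 − 10 − 17)/7 = -5.1429
Deviations from mean: 0.1429, 13.1429, -4.8571, 9.1429, -0.8571, -4.8571, -11.8571
Σ(y_t−ȳ)(y_{t+2}−ȳ) = (-0.6939) + (120.1633) + (4.1633) + (-44.4082) + (10.1633) = 89.3878
Denominator Σ(y_t−ȳ)² = 444.8571
r_2 = 89.3878 / 444.8571 = 0.201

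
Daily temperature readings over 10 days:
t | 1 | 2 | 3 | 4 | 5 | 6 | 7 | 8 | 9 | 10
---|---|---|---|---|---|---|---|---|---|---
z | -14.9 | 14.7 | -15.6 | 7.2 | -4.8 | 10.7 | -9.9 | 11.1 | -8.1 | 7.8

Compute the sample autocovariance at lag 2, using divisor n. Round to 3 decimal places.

82.296

Mean z̄ = (-14.9 + 14.7 − 15.6 + 7.2 − 4.8 + 10.7 − 9.9 + 11.1 − 8.1 + 7.8)/10 = -0.1800
Σ_{t=1}^{8}(z_t−z̄)(z_{t+2}−z̄) = 822.9612
γ_2 = 822.9612 / 10 = 82.296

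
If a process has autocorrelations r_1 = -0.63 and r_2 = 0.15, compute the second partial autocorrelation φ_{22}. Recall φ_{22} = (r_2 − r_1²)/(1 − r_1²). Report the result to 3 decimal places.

φ_{22} = (r_2 − r_1²) / (1 − r_1²)
r_1² = (-0.63)² = 0.3969
Numerator = 0.15 − 0.3969 = -0.2469; denominator = 1 − 0.3969 = 0.6031
φ_{22} = -0.2469 / 0.6031 = -0.409

-0.409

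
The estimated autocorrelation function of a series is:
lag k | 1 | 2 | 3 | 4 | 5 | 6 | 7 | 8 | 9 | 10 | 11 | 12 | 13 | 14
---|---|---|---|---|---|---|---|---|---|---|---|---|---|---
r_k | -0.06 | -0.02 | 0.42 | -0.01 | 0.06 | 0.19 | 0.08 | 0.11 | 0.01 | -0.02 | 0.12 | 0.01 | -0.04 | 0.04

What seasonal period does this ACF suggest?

The largest autocorrelation is r_3 = 0.42, with a weaker echo at lag 6 (0.19); the remaining lags stay at or below 0.12.
The dominant spike at lag 3 indicates a seasonal period of 3.

3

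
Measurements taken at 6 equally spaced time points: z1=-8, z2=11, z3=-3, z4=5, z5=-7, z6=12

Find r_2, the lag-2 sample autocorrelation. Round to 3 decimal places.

0.382

Mean z̄ = (-8 + 11 − 3 + 5 − 7 + 12)/6 = 1.6667
Σ(z_t−z̄)(z_{t+2}−z̄) = (45.1111) + (31.1111) + (40.4444) + (34.4444) = 151.1111
Denominator Σ(z_t−z̄)² = 395.3333
r_2 = 151.1111 / 395.3333 = 0.382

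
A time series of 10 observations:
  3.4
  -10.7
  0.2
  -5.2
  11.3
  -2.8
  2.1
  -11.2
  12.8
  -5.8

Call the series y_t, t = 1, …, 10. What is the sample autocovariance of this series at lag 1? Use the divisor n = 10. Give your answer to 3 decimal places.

-37.937

Mean ȳ = (3.4 − 10.7 + 0.2 − 5.2 + 11.3 − 2.8 + 2.1 − 11.2 + 12.8 − 5.8)/10 = -0.5900
Σ_{t=1}^{9}(y_t−ȳ)(y_{t+1}−ȳ) = -379.3731
γ_1 = -379.3731 / 10 = -37.937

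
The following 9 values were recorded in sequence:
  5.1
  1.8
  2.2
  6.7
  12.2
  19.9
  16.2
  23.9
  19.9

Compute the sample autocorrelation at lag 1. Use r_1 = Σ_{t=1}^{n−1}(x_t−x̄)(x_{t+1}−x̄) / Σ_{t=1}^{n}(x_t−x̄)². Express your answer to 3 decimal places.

Mean x̄ = (5.1 + 1.8 + 2.2 + 6.7 + 12.2 + 19.9 + 16.2 + 23.9 + 19.9)/9 = 11.9889
Numerator Σ_{t=1}^{8}(x_t−x̄)(x_{t+1}−x̄) = 399.9577
Denominator Σ(x_t−x̄)² = 559.8889
r_1 = 399.9577 / 559.8889 = 0.714

0.714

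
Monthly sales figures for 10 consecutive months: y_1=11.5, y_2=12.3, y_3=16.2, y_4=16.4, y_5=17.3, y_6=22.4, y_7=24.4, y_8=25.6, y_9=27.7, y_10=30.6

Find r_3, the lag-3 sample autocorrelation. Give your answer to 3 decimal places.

0.193

Mean ȳ = (11.5 + 12.3 + 16.2 + 16.4 + 17.3 + 22.4 + 24.4 + 25.6 + 27.7 + 30.6)/10 = 20.4400
Σ(y_t−ȳ)(y_{t+3}−ȳ) = (36.1176) + (25.5596) + (-8.3104) + (-15.9984) + (-16.2024) + (14.2296) + (40.2336) = 75.6292
Denominator Σ(y_t−ȳ)² = 392.4240
r_3 = 75.6292 / 392.4240 = 0.193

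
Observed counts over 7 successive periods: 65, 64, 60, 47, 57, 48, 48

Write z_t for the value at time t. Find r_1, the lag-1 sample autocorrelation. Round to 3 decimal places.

0.306

Mean z̄ = (65 + 64 + 60 + 47 + 57 + 48 + 48)/7 = 55.5714
Σ(z_t−z̄)(z_{t+1}−z̄) = (79.4694) + (37.3265) + (-37.9592) + (-12.2449) + (-10.8163) + (57.3265) = 113.1020
Denominator Σ(z_t−z̄)² = 369.7143
r_1 = 113.1020 / 369.7143 = 0.306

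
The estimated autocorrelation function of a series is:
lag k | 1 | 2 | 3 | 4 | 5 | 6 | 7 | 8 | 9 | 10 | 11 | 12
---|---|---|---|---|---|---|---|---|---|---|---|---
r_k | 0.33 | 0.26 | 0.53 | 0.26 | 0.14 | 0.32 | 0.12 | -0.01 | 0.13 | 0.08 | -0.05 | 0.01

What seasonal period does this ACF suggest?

The largest autocorrelation is r_3 = 0.53; the remaining lags stay at or below 0.33. The elevated value at lag 1 (0.33), dropping to 0.26 at lag 2, reflects decaying short-term dependence rather than seasonality.
The dominant spike at lag 3 indicates a seasonal period of 3.

3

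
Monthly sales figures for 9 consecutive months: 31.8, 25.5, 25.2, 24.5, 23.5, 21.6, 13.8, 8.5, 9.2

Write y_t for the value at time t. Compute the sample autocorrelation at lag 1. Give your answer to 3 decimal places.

Mean ȳ = (31.8 + 25.5 + 25.2 + 24.5 + 23.5 + 21.6 + 13.8 + 8.5 + 9.2)/9 = 20.4000
Numerator Σ_{t=1}^{8}(y_t−ȳ)(y_{t+1}−ȳ) = 322.6300
Denominator Σ(y_t−ȳ)² = 517.4800
r_1 = 322.6300 / 517.4800 = 0.623

0.623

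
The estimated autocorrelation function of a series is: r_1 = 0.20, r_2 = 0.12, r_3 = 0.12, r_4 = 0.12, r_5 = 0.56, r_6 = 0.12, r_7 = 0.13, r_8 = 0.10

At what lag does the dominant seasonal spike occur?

The largest autocorrelation is r_5 = 0.56; the remaining lags stay at or below 0.20. The elevated value at lag 1 (0.20), dropping to 0.12 at lag 2, reflects decaying short-term dependence rather than seasonality.
The dominant spike at lag 5 indicates a seasonal period of 5.

5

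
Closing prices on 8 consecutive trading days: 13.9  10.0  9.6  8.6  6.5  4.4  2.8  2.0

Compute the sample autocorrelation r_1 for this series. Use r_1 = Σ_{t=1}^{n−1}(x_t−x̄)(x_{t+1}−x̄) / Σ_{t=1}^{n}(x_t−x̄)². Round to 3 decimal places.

Mean x̄ = (13.9 + 10.0 + 9.6 + 8.6 + 6.5 + 4.4 + 2.8 + 2.0)/8 = 7.2250
Deviations from mean: 6.6750, 2.7750, 2.3750, 1.3750, -0.7250, -2.8250, -4.4250, -5.2250
Numerator Σ_{t=1}^{7}(x_t−x̄)(x_{t+1}−x̄) = 65.0519
Denominator Σ(x_t−x̄)² = 115.1750
r_1 = 65.0519 / 115.1750 = 0.565

0.565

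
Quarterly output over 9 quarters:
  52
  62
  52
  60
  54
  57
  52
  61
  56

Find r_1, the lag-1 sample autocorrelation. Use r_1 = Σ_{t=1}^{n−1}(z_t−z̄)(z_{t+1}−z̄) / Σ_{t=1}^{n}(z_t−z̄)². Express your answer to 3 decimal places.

Mean z̄ = (52 + 62 + 52 + 60 + 54 + 57 + 52 + 61 + 56)/9 = 56.2222
Numerator Σ_{t=1}^{8}(z_t−z̄)(z_{t+1}−z̄) = -99.3827
Denominator Σ(z_t−z̄)² = 129.5556
r_1 = -99.3827 / 129.5556 = -0.767

-0.767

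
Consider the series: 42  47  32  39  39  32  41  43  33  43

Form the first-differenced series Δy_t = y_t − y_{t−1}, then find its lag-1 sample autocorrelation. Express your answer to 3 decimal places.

-0.543

First differences Δy: 5, -15, 7, 0, -7, 9, 2, -10, 10
Mean of differences = 0.1111
Numerator Σ(Δy_t−Δȳ)(Δy_{t+1}−Δȳ) = -343.4568
Denominator Σ(Δy_t−Δȳ)² = 632.8889
r_1(Δy) = -343.4568 / 632.8889 = -0.543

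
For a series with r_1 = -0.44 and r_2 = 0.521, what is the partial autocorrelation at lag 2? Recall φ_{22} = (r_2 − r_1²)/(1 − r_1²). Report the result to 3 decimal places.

0.406

φ_{22} = (r_2 − r_1²) / (1 − r_1²)
r_1² = (-0.44)² = 0.1936
Numerator = 0.521 − 0.1936 = 0.3274; denominator = 1 − 0.1936 = 0.8064
φ_{22} = 0.3274 / 0.8064 = 0.406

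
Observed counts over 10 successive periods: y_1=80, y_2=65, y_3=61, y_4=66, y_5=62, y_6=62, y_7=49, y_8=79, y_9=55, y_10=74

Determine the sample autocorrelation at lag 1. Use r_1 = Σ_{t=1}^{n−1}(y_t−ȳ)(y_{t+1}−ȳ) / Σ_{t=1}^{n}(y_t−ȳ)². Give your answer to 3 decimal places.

Mean ȳ = (80 + 65 + 61 + 66 + 62 + 62 + 49 + 79 + 55 + 74)/10 = 65.3000
Numerator Σ_{t=1}^{9}(y_t−ȳ)(y_{t+1}−ȳ) = -397.7900
Denominator Σ(y_t−ȳ)² = 892.1000
r_1 = -397.7900 / 892.1000 = -0.446

-0.446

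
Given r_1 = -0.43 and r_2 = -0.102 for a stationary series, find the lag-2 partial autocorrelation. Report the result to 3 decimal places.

φ_{22} = (r_2 − r_1²) / (1 − r_1²)
r_1² = (-0.43)² = 0.1849
Numerator = -0.102 − 0.1849 = -0.2869; denominator = 1 − 0.1849 = 0.8151
φ_{22} = -0.2869 / 0.8151 = -0.352

-0.352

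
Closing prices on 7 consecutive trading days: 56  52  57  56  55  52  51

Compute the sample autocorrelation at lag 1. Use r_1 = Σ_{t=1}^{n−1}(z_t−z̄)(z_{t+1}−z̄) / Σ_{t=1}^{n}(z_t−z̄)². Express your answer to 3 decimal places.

0.049

Mean z̄ = (56 + 52 + 57 + 56 + 55 + 52 + 51)/7 = 54.1429
Deviations from mean: 1.8571, -2.1429, 2.8571, 1.8571, 0.8571, -2.1429, -3.1429
Σ(z_t−z̄)(z_{t+1}−z̄) = (-3.9796) + (-6.1224) + (5.3061) + (1.5918) + (-1.8367) + (6.7347) = 1.6939
Denominator Σ(z_t−z̄)² = 34.8571
r_1 = 1.6939 / 34.8571 = 0.049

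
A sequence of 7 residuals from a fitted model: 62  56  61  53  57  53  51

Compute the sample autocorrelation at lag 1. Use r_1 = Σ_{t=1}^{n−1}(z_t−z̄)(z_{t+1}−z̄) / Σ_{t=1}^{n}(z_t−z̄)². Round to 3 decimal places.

-0.057

Mean z̄ = (62 + 56 + 61 + 53 + 57 + 53 + 51)/7 = 56.1429
Numerator Σ_{t=1}^{6}(z_t−z̄)(z_{t+1}−z̄) = -6.0204
Denominator Σ(z_t−z̄)² = 104.8571
r_1 = -6.0204 / 104.8571 = -0.057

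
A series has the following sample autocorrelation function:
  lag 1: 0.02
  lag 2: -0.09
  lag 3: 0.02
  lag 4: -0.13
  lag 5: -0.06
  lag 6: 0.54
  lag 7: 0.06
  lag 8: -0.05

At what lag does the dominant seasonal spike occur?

The largest autocorrelation is r_6 = 0.54; the remaining lags stay at or below 0.06.
The dominant spike at lag 6 indicates a seasonal period of 6.

6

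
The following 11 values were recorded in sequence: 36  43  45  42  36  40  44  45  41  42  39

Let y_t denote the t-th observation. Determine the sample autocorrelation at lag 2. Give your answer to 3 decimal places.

Mean ȳ = (36 + 43 + 45 + 42 + 36 + 40 + 44 + 45 + 41 + 42 + 39)/11 = 41.1818
Numerator Σ_{t=1}^{9}(y_t−ȳ)(y_{t+2}−ȳ) = -55.1570
Denominator Σ(y_t−ȳ)² = 101.6364
r_2 = -55.1570 / 101.6364 = -0.543

-0.543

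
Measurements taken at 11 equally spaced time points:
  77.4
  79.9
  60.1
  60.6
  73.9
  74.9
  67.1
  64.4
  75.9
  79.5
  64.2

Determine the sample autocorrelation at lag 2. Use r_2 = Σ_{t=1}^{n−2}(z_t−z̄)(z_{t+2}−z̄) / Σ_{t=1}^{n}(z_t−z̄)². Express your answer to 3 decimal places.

Mean z̄ = (77.4 + 79.9 + 60.1 + 60.6 + 73.9 + 74.9 + 67.1 + 64.4 + 75.9 + 79.5 + 64.2)/11 = 70.7182
Numerator Σ_{t=1}^{9}(z_t−z̄)(z_{t+2}−z̄) = -385.8934
Denominator Σ(z_t−z̄)² = 571.1564
r_2 = -385.8934 / 571.1564 = -0.676

-0.676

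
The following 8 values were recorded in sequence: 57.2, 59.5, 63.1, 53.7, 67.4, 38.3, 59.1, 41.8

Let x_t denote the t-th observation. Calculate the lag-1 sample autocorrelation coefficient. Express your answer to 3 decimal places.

-0.433

Mean x̄ = (57.2 + 59.5 + 63.1 + 53.7 + 67.4 + 38.3 + 59.1 + 41.8)/8 = 55.0125
Deviations from mean: 2.1875, 4.4875, 8.0875, -1.3125, 12.3875, -16.7125, 4.0875, -13.2125
Σ(x_t−x̄)(x_{t+1}−x̄) = (9.8164) + (36.2927) + (-10.6148) + (-16.2586) + (-207.0261) + (-68.3123) + (-54.0061) = -310.1089
Denominator Σ(x_t−x̄)² = 716.0888
r_1 = -310.1089 / 716.0888 = -0.433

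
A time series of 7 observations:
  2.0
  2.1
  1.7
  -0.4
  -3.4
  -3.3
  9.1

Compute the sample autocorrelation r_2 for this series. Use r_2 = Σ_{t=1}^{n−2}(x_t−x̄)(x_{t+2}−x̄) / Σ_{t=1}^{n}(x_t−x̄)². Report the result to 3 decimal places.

Mean x̄ = (2.0 + 2.1 + 1.7 − 0.4 − 3.4 − 3.3 + 9.1)/7 = 1.1143
Deviations from mean: 0.8857, 0.9857, 0.5857, -1.5143, -4.5143, -4.4143, 7.9857
Σ(x_t−x̄)(x_{t+2}−x̄) = (0.5188) + (-1.4927) + (-2.6441) + (6.6845) + (-36.0498) = -32.9833
Denominator Σ(x_t−x̄)² = 108.0286
r_2 = -32.9833 / 108.0286 = -0.305

-0.305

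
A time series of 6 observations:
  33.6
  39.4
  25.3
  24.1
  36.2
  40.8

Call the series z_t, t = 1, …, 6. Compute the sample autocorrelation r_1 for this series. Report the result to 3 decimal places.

Mean z̄ = (33.6 + 39.4 + 25.3 + 24.1 + 36.2 + 40.8)/6 = 33.2333
Deviations from mean: 0.3667, 6.1667, -7.9333, -9.1333, 2.9667, 7.5667
Numerator Σ_{t=1}^{5}(z_t−z̄)(z_{t+1}−z̄) = 21.1489
Denominator Σ(z_t−z̄)² = 250.5733
r_1 = 21.1489 / 250.5733 = 0.084

0.084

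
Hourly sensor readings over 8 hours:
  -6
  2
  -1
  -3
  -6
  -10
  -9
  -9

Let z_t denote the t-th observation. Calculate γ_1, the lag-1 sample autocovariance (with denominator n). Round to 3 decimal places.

Mean z̄ = (-6 + 2 − 1 − 3 − 6 − 10 − 9 − 9)/8 = -5.2500
Σ_{t=1}^{7}(z_t−z̄)(z_{t+1}−z̄) = 68.6875
γ_1 = 68.6875 / 8 = 8.586

8.586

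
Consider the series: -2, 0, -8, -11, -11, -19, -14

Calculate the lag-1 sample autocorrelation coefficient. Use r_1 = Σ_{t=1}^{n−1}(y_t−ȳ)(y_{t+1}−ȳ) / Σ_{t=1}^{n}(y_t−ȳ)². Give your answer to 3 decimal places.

Mean ȳ = (-2 + 0 − 8 − 11 − 11 − 19 − 14)/7 = -9.2857
Deviations from mean: 7.2857, 9.2857, 1.2857, -1.7143, -1.7143, -9.7143, -4.7143
Numerator Σ_{t=1}^{6}(y_t−ȳ)(y_{t+1}−ȳ) = 142.7755
Denominator Σ(y_t−ȳ)² = 263.4286
r_1 = 142.7755 / 263.4286 = 0.542

0.542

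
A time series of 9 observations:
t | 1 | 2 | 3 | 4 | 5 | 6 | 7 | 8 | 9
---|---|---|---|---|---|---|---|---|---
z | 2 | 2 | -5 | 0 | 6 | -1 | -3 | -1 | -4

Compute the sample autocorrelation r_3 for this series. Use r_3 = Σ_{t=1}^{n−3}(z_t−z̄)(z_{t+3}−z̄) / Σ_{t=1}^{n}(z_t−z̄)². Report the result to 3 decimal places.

0.176

Mean z̄ = (2 + 2 − 5 + 0 + 6 − 1 − 3 − 1 − 4)/9 = -0.4444
Numerator Σ_{t=1}^{6}(z_t−z̄)(z_{t+3}−z̄) = 16.6296
Denominator Σ(z_t−z̄)² = 94.2222
r_3 = 16.6296 / 94.2222 = 0.176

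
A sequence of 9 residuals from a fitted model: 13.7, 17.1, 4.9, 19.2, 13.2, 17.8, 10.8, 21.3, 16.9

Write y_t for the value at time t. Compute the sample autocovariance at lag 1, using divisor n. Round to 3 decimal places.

Mean ȳ = (13.7 + 17.1 + 4.9 + 19.2 + 13.2 + 17.8 + 10.8 + 21.3 + 16.9)/9 = 14.9889
Σ_{t=1}^{8}(y_t−ȳ)(y_{t+1}−ȳ) = -105.2179
γ_1 = -105.2179 / 9 = -11.691

-11.691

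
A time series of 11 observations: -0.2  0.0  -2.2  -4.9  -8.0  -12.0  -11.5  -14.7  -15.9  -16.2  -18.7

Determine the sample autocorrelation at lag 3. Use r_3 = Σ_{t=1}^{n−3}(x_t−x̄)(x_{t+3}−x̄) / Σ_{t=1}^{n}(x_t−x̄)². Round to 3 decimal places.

0.215

Mean x̄ = (-0.2 + 0.0 − 2.2 − 4.9 − 8.0 − 12.0 − 11.5 − 14.7 − 15.9 − 16.2 − 18.7)/11 = -9.4818
Numerator Σ_{t=1}^{8}(x_t−x̄)(x_{t+3}−x̄) = 99.0845
Denominator Σ(x_t−x̄)² = 461.2164
r_3 = 99.0845 / 461.2164 = 0.215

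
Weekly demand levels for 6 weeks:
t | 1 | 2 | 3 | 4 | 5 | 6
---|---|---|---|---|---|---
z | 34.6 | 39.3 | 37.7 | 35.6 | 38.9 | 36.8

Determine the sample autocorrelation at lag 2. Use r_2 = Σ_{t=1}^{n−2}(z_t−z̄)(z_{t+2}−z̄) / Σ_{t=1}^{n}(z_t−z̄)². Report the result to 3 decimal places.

-0.190

Mean z̄ = (34.6 + 39.3 + 37.7 + 35.6 + 38.9 + 36.8)/6 = 37.1500
Σ(z_t−z̄)(z_{t+2}−z̄) = (-1.4025) + (-3.3325) + (0.9625) + (0.5425) = -3.2300
Denominator Σ(z_t−z̄)² = 17.0150
r_2 = -3.2300 / 17.0150 = -0.190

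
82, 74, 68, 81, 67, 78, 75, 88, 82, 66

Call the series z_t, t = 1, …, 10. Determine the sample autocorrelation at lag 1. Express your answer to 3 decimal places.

Mean z̄ = (82 + 74 + 68 + 81 + 67 + 78 + 75 + 88 + 82 + 66)/10 = 76.1000
Numerator Σ_{t=1}^{9}(z_t−z̄)(z_{t+1}−z̄) = -101.5100
Denominator Σ(z_t−z̄)² = 494.9000
r_1 = -101.5100 / 494.9000 = -0.205

-0.205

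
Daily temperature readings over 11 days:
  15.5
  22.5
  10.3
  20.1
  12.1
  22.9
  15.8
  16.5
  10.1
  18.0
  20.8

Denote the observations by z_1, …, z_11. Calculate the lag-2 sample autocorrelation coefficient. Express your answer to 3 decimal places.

0.286

Mean z̄ = (15.5 + 22.5 + 10.3 + 20.1 + 12.1 + 22.9 + 15.8 + 16.5 + 10.1 + 18.0 + 20.8)/11 = 16.7818
Numerator Σ_{t=1}^{9}(z_t−z̄)(z_{t+2}−z̄) = 60.1712
Denominator Σ(z_t−z̄)² = 210.0364
r_2 = 60.1712 / 210.0364 = 0.286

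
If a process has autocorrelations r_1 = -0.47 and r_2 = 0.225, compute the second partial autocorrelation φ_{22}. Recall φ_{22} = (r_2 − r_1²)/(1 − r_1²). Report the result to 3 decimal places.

φ_{22} = (r_2 − r_1²) / (1 − r_1²)
r_1² = (-0.47)² = 0.2209
Numerator = 0.225 − 0.2209 = 0.0041; denominator = 1 − 0.2209 = 0.7791
φ_{22} = 0.0041 / 0.7791 = 0.005

0.005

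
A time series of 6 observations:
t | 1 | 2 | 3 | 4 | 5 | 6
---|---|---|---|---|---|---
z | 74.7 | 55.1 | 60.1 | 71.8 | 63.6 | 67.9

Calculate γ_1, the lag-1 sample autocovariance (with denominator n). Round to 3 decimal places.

Mean z̄ = (74.7 + 55.1 + 60.1 + 71.8 + 63.6 + 67.9)/6 = 65.5333
Σ_{t=1}^{5}(z_t−z̄)(z_{t+1}−z̄) = -89.6911
γ_1 = -89.6911 / 6 = -14.949

-14.949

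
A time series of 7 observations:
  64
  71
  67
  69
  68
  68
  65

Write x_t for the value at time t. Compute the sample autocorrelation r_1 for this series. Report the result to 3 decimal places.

Mean x̄ = (64 + 71 + 67 + 69 + 68 + 68 + 65)/7 = 67.4286
Deviations from mean: -3.4286, 3.5714, -0.4286, 1.5714, 0.5714, 0.5714, -2.4286
Σ(x_t−x̄)(x_{t+1}−x̄) = (-12.2449) + (-1.5306) + (-0.6735) + (0.8980) + (0.3265) + (-1.3878) = -14.6122
Denominator Σ(x_t−x̄)² = 33.7143
r_1 = -14.6122 / 33.7143 = -0.433

-0.433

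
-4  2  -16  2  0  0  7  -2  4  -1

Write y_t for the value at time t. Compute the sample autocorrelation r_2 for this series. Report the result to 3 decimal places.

0.261

Mean ȳ = (-4 + 2 − 16 + 2 + 0 + 0 + 7 − 2 + 4 − 1)/10 = -0.8000
Numerator Σ_{t=1}^{8}(y_t−ȳ)(y_{t+2}−ȳ) = 89.5200
Denominator Σ(y_t−ȳ)² = 343.6000
r_2 = 89.5200 / 343.6000 = 0.261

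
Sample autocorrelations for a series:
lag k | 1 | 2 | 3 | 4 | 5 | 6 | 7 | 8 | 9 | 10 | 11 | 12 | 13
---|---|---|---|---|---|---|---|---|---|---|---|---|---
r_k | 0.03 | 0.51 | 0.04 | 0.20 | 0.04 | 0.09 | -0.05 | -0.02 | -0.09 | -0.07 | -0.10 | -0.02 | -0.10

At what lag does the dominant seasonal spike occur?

The largest autocorrelation is r_2 = 0.51, with a weaker echo at lag 4 (0.20); the remaining lags stay at or below 0.09.
The dominant spike at lag 2 indicates a seasonal period of 2.

2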